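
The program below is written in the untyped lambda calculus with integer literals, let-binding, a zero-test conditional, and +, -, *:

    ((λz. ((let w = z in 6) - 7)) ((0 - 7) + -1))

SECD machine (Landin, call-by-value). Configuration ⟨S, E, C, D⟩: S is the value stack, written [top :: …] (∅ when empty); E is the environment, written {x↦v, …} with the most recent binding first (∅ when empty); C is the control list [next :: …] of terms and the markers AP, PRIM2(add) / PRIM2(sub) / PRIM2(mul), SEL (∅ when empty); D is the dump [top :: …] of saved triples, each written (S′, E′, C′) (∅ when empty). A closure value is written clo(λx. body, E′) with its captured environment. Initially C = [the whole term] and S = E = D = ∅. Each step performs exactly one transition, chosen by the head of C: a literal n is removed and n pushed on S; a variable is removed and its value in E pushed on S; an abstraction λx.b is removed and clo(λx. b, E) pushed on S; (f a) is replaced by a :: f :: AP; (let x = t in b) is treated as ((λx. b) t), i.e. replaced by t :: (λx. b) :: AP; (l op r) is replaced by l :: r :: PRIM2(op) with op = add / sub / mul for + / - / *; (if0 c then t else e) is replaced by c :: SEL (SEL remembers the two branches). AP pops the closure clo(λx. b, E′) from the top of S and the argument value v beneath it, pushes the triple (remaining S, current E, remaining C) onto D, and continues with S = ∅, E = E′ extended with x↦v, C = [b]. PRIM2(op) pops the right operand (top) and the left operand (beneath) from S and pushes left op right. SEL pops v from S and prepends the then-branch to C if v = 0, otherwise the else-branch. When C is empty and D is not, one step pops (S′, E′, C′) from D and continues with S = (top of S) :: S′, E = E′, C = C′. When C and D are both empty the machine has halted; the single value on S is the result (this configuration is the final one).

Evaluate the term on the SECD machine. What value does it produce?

[0] <S=∅, E=∅, C=[((λz. ((let w = z in 6) - 7)) ((0 - 7) + -1))], D=∅>
[1] <S=∅, E=∅, C=[((0 - 7) + -1) :: (λz. ((let w = z in 6) - 7)) :: AP], D=∅>
[2] <S=∅, E=∅, C=[(0 - 7) :: -1 :: PRIM2(add) :: (λz. ((let w = z in 6) - 7)) :: AP], D=∅>
[3] <S=∅, E=∅, C=[0 :: 7 :: PRIM2(sub) :: -1 :: PRIM2(add) :: (λz. ((let w = z in 6) - 7)) :: AP], D=∅>
[4] <S=[0], E=∅, C=[7 :: PRIM2(sub) :: -1 :: PRIM2(add) :: (λz. ((let w = z in 6) - 7)) :: AP], D=∅>
[5] <S=[7 :: 0], E=∅, C=[PRIM2(sub) :: -1 :: PRIM2(add) :: (λz. ((let w = z in 6) - 7)) :: AP], D=∅>
[6] <S=[-7], E=∅, C=[-1 :: PRIM2(add) :: (λz. ((let w = z in 6) - 7)) :: AP], D=∅>
[7] <S=[-1 :: -7], E=∅, C=[PRIM2(add) :: (λz. ((let w = z in 6) - 7)) :: AP], D=∅>
[8] <S=[-8], E=∅, C=[(λz. ((let w = z in 6) - 7)) :: AP], D=∅>
[9] <S=[clo(λz. ((let w = z in 6) - 7), ∅) :: -8], E=∅, C=[AP], D=∅>
[10] <S=∅, E={z↦-8}, C=[((let w = z in 6) - 7)], D=[(∅, ∅, ∅)]>
[11] <S=∅, E={z↦-8}, C=[(let w = z in 6) :: 7 :: PRIM2(sub)], D=[(∅, ∅, ∅)]>
[12] <S=∅, E={z↦-8}, C=[z :: (λw. 6) :: AP :: 7 :: PRIM2(sub)], D=[(∅, ∅, ∅)]>
[13] <S=[-8], E={z↦-8}, C=[(λw. 6) :: AP :: 7 :: PRIM2(sub)], D=[(∅, ∅, ∅)]>
[14] <S=[clo(λw. 6, {z↦-8}) :: -8], E={z↦-8}, C=[AP :: 7 :: PRIM2(sub)], D=[(∅, ∅, ∅)]>
[15] <S=∅, E={w↦-8, z↦-8}, C=[6], D=[(∅, {z↦-8}, [7 :: PRIM2(sub)]) :: (∅, ∅, ∅)]>
[16] <S=[6], E={w↦-8, z↦-8}, C=∅, D=[(∅, {z↦-8}, [7 :: PRIM2(sub)]) :: (∅, ∅, ∅)]>
[17] <S=[6], E={z↦-8}, C=[7 :: PRIM2(sub)], D=[(∅, ∅, ∅)]>
[18] <S=[7 :: 6], E={z↦-8}, C=[PRIM2(sub)], D=[(∅, ∅, ∅)]>
[19] <S=[-1], E={z↦-8}, C=∅, D=[(∅, ∅, ∅)]>
[20] <S=[-1], E=∅, C=∅, D=∅>
→ final value -1

Answer: -1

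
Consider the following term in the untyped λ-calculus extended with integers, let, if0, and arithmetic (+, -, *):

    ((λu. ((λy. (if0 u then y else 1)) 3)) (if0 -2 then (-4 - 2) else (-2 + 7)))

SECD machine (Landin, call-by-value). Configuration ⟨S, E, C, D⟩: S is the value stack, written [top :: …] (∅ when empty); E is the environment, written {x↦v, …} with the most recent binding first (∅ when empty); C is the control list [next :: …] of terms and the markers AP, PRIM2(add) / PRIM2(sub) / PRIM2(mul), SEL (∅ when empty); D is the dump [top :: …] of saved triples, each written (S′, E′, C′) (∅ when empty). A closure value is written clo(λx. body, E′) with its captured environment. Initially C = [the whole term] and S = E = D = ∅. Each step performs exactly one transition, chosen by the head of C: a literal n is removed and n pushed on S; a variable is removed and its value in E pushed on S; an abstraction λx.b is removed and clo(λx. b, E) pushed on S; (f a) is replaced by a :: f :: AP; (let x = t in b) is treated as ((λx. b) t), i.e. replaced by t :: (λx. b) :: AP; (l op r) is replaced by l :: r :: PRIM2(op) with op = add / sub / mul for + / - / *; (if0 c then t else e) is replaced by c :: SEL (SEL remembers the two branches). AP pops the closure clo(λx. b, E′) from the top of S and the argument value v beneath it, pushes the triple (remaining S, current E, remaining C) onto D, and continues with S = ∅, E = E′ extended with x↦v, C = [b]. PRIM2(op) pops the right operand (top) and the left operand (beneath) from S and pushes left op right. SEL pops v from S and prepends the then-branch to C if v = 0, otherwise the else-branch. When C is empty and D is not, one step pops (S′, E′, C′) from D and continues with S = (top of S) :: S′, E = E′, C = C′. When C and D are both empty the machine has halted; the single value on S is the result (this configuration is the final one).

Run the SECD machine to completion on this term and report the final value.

[0] [S=∅ | E=∅ | C=[((λu. ((λy. (if0 u then y else 1)) 3)) (if0 -2 then (-4 - 2) else (-2 + 7)))] | D=∅]
[1] [S=∅ | E=∅ | C=[(if0 -2 then (-4 - 2) else (-2 + 7)) :: (λu. ((λy. (if0 u then y else 1)) 3)) :: AP] | D=∅]
[2] [S=∅ | E=∅ | C=[-2 :: SEL :: (λu. ((λy. (if0 u then y else 1)) 3)) :: AP] | D=∅]
[3] [S=[-2] | E=∅ | C=[SEL :: (λu. ((λy. (if0 u then y else 1)) 3)) :: AP] | D=∅]
[4] [S=∅ | E=∅ | C=[(-2 + 7) :: (λu. ((λy. (if0 u then y else 1)) 3)) :: AP] | D=∅]
[5] [S=∅ | E=∅ | C=[-2 :: 7 :: PRIM2(add) :: (λu. ((λy. (if0 u then y else 1)) 3)) :: AP] | D=∅]
[6] [S=[-2] | E=∅ | C=[7 :: PRIM2(add) :: (λu. ((λy. (if0 u then y else 1)) 3)) :: AP] | D=∅]
[7] [S=[7 :: -2] | E=∅ | C=[PRIM2(add) :: (λu. ((λy. (if0 u then y else 1)) 3)) :: AP] | D=∅]
[8] [S=[5] | E=∅ | C=[(λu. ((λy. (if0 u then y else 1)) 3)) :: AP] | D=∅]
[9] [S=[clo(λu. ((λy. (if0 u then y else 1)) 3), ∅) :: 5] | E=∅ | C=[AP] | D=∅]
[10] [S=∅ | E={u↦5} | C=[((λy. (if0 u then y else 1)) 3)] | D=[(∅, ∅, ∅)]]
[11] [S=∅ | E={u↦5} | C=[3 :: (λy. (if0 u then y else 1)) :: AP] | D=[(∅, ∅, ∅)]]
[12] [S=[3] | E={u↦5} | C=[(λy. (if0 u then y else 1)) :: AP] | D=[(∅, ∅, ∅)]]
[13] [S=[clo(λy. (if0 u then y else 1), {u↦5}) :: 3] | E={u↦5} | C=[AP] | D=[(∅, ∅, ∅)]]
[14] [S=∅ | E={y↦3, u↦5} | C=[(if0 u then y else 1)] | D=[(∅, {u↦5}, ∅) :: (∅, ∅, ∅)]]
[15] [S=∅ | E={y↦3, u↦5} | C=[u :: SEL] | D=[(∅, {u↦5}, ∅) :: (∅, ∅, ∅)]]
[16] [S=[5] | E={y↦3, u↦5} | C=[SEL] | D=[(∅, {u↦5}, ∅) :: (∅, ∅, ∅)]]
[17] [S=∅ | E={y↦3, u↦5} | C=[1] | D=[(∅, {u↦5}, ∅) :: (∅, ∅, ∅)]]
[18] [S=[1] | E={y↦3, u↦5} | C=∅ | D=[(∅, {u↦5}, ∅) :: (∅, ∅, ∅)]]
[19] [S=[1] | E={u↦5} | C=∅ | D=[(∅, ∅, ∅)]]
[20] [S=[1] | E=∅ | C=∅ | D=∅]
→ final value 1

Answer: 1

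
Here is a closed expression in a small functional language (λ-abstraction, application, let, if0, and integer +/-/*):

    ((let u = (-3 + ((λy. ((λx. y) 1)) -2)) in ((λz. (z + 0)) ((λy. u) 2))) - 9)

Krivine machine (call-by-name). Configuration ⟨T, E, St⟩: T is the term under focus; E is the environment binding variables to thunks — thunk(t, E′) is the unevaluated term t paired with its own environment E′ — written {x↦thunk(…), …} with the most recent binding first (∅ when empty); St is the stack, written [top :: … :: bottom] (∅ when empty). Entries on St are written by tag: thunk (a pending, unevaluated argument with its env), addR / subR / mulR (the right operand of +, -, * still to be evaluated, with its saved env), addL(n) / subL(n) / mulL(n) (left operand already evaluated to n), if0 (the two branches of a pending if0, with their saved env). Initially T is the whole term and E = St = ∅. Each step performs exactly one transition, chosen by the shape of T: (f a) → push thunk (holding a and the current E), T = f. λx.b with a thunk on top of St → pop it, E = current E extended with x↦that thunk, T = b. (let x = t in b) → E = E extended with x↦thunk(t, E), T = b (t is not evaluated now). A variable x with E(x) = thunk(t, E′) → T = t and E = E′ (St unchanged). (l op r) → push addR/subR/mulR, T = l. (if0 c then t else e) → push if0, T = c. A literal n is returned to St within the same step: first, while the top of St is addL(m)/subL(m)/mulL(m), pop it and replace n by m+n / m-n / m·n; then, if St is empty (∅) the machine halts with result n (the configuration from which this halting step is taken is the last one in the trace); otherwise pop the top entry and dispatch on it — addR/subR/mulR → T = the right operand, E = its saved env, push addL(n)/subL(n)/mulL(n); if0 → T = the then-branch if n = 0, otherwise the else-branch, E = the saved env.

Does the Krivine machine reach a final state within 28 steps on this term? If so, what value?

step 0: [T=((let u = (-3 + ((λy. ((λx. y) 1)) -2)) in ((λz. (z + 0)) ((λy. u) 2))) - 9) | E=∅ | St=∅]
step 1: [T=(let u = (-3 + ((λy. ((λx. y) 1)) -2)) in ((λz. (z + 0)) ((λy. u) 2))) | E=∅ | St=[subR]]
step 2: [T=((λz. (z + 0)) ((λy. u) 2)) | E={u↦thunk((-3 + ((λy. ((λx. y) 1)) -2)), ∅)} | St=[subR]]
step 3: [T=(λz. (z + 0)) | E={u↦thunk((-3 + ((λy. ((λx. y) 1)) -2)), ∅)} | St=[thunk :: subR]]
step 4: [T=(z + 0) | E={z↦thunk(((λy. u) 2), {u↦thunk((-3 + ((λy. ((λx. y) 1)) -2)), ∅)}), u↦thunk((-3 + ((λy. ((λx. y) 1)) -2)), ∅)} | St=[subR]]
step 5: [T=z | E={z↦thunk(((λy. u) 2), {u↦thunk((-3 + ((λy. ((λx. y) 1)) -2)), ∅)}), u↦thunk((-3 + ((λy. ((λx. y) 1)) -2)), ∅)} | St=[addR :: subR]]
step 6: [T=((λy. u) 2) | E={u↦thunk((-3 + ((λy. ((λx. y) 1)) -2)), ∅)} | St=[addR :: subR]]
step 7: [T=(λy. u) | E={u↦thunk((-3 + ((λy. ((λx. y) 1)) -2)), ∅)} | St=[thunk :: addR :: subR]]
step 8: [T=u | E={y↦thunk(2, {u↦thunk((-3 + ((λy. ((λx. y) 1)) -2)), ∅)}), u↦thunk((-3 + ((λy. ((λx. y) 1)) -2)), ∅)} | St=[addR :: subR]]
step 9: [T=(-3 + ((λy. ((λx. y) 1)) -2)) | E=∅ | St=[addR :: subR]]
step 10: [T=-3 | E=∅ | St=[addR :: addR :: subR]]
step 11: [T=((λy. ((λx. y) 1)) -2) | E=∅ | St=[addL(-3) :: addR :: subR]]
step 12: [T=(λy. ((λx. y) 1)) | E=∅ | St=[thunk :: addL(-3) :: addR :: subR]]
step 13: [T=((λx. y) 1) | E={y↦thunk(-2, ∅)} | St=[addL(-3) :: addR :: subR]]
step 14: [T=(λx. y) | E={y↦thunk(-2, ∅)} | St=[thunk :: addL(-3) :: addR :: subR]]
step 15: [T=y | E={x↦thunk(1, {y↦thunk(-2, ∅)}), y↦thunk(-2, ∅)} | St=[addL(-3) :: addR :: subR]]
step 16: [T=-2 | E=∅ | St=[addL(-3) :: addR :: subR]]
step 17: [T=0 | E={z↦thunk(((λy. u) 2), {u↦thunk((-3 + ((λy. ((λx. y) 1)) -2)), ∅)}), u↦thunk((-3 + ((λy. ((λx. y) 1)) -2)), ∅)} | St=[addL(-5) :: subR]]
step 18: [T=9 | E=∅ | St=[subL(-5)]]
→ final value -14

Answer: -14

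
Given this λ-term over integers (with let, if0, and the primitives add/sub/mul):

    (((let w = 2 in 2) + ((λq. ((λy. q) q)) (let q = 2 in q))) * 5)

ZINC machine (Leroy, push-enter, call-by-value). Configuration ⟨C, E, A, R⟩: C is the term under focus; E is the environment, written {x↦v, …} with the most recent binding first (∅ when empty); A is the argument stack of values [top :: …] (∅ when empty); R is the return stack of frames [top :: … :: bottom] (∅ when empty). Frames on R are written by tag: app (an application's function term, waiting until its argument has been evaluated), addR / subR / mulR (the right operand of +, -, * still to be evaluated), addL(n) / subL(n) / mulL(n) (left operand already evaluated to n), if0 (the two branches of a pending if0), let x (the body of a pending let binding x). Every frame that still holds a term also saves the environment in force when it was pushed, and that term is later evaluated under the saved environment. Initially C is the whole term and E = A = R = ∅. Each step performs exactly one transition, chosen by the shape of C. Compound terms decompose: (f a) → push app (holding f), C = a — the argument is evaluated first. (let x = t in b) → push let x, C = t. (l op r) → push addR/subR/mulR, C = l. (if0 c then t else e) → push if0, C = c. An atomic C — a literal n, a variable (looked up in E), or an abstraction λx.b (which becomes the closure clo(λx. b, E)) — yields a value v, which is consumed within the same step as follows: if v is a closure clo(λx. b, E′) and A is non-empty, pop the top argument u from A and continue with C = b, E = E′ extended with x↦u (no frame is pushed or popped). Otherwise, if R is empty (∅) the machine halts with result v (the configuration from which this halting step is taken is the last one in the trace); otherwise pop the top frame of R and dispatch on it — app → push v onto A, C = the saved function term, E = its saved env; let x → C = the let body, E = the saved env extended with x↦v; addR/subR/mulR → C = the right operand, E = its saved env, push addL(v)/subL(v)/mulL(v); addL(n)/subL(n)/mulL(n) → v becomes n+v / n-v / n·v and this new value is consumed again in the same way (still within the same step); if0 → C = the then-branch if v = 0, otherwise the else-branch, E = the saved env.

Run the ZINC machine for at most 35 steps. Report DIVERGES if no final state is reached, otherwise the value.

t=0: ⟨C=(((let w = 2 in 2) + ((λq. ((λy. q) q)) (let q = 2 in q))) * 5); E=∅; A=∅; R=∅⟩
t=1: ⟨C=((let w = 2 in 2) + ((λq. ((λy. q) q)) (let q = 2 in q))); E=∅; A=∅; R=[mulR]⟩
t=2: ⟨C=(let w = 2 in 2); E=∅; A=∅; R=[addR :: mulR]⟩
t=3: ⟨C=2; E=∅; A=∅; R=[let w :: addR :: mulR]⟩
t=4: ⟨C=2; E={w↦2}; A=∅; R=[addR :: mulR]⟩
t=5: ⟨C=((λq. ((λy. q) q)) (let q = 2 in q)); E=∅; A=∅; R=[addL(2) :: mulR]⟩
t=6: ⟨C=(let q = 2 in q); E=∅; A=∅; R=[app :: addL(2) :: mulR]⟩
t=7: ⟨C=2; E=∅; A=∅; R=[let q :: app :: addL(2) :: mulR]⟩
t=8: ⟨C=q; E={q↦2}; A=∅; R=[app :: addL(2) :: mulR]⟩
t=9: ⟨C=(λq. ((λy. q) q)); E=∅; A=[2]; R=[addL(2) :: mulR]⟩
t=10: ⟨C=((λy. q) q); E={q↦2}; A=∅; R=[addL(2) :: mulR]⟩
t=11: ⟨C=q; E={q↦2}; A=∅; R=[app :: addL(2) :: mulR]⟩
t=12: ⟨C=(λy. q); E={q↦2}; A=[2]; R=[addL(2) :: mulR]⟩
t=13: ⟨C=q; E={y↦2, q↦2}; A=∅; R=[addL(2) :: mulR]⟩
t=14: ⟨C=5; E=∅; A=∅; R=[mulL(4)]⟩
→ final value 20

Answer: 20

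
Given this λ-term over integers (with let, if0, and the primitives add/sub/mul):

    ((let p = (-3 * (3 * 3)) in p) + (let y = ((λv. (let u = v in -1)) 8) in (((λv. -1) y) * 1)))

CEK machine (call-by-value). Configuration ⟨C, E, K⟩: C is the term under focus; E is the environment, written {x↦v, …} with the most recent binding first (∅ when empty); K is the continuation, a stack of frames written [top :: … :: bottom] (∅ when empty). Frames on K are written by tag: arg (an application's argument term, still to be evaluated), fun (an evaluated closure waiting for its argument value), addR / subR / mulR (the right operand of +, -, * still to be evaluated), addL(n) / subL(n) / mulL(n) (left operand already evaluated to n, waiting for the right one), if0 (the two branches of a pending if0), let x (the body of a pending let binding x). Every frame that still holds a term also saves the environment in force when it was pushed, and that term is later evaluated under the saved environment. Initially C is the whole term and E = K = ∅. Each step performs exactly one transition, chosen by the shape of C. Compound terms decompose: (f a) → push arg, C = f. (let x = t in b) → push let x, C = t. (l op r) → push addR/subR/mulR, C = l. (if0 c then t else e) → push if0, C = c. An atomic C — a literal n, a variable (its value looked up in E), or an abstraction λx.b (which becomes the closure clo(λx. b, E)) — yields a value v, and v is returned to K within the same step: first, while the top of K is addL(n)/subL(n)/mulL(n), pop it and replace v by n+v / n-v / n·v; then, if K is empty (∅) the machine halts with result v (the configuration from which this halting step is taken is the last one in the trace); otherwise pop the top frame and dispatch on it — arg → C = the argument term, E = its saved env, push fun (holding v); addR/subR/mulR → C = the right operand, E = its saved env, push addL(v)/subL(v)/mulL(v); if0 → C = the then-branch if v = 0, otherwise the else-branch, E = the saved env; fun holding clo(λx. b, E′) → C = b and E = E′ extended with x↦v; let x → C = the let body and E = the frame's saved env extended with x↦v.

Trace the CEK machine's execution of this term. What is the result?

Answer: -28

Machine steps:
step 0: <C=((let p = (-3 * (3 * 3)) in p) + (let y = ((λv. (let u = v in -1)) 8) in (((λv. -1) y) * 1))), E=∅, K=∅>
step 1: <C=(let p = (-3 * (3 * 3)) in p), E=∅, K=[addR]>
step 2: <C=(-3 * (3 * 3)), E=∅, K=[let p :: addR]>
step 3: <C=-3, E=∅, K=[mulR :: let p :: addR]>
step 4: <C=(3 * 3), E=∅, K=[mulL(-3) :: let p :: addR]>
step 5: <C=3, E=∅, K=[mulR :: mulL(-3) :: let p :: addR]>
step 6: <C=3, E=∅, K=[mulL(3) :: mulL(-3) :: let p :: addR]>
step 7: <C=p, E={p↦-27}, K=[addR]>
step 8: <C=(let y = ((λv. (let u = v in -1)) 8) in (((λv. -1) y) * 1)), E=∅, K=[addL(-27)]>
step 9: <C=((λv. (let u = v in -1)) 8), E=∅, K=[let y :: addL(-27)]>
step 10: <C=(λv. (let u = v in -1)), E=∅, K=[arg :: let y :: addL(-27)]>
step 11: <C=8, E=∅, K=[fun :: let y :: addL(-27)]>
step 12: <C=(let u = v in -1), E={v↦8}, K=[let y :: addL(-27)]>
step 13: <C=v, E={v↦8}, K=[let u :: let y :: addL(-27)]>
step 14: <C=-1, E={u↦8, v↦8}, K=[let y :: addL(-27)]>
step 15: <C=(((λv. -1) y) * 1), E={y↦-1}, K=[addL(-27)]>
step 16: <C=((λv. -1) y), E={y↦-1}, K=[mulR :: addL(-27)]>
step 17: <C=(λv. -1), E={y↦-1}, K=[arg :: mulR :: addL(-27)]>
step 18: <C=y, E={y↦-1}, K=[fun :: mulR :: addL(-27)]>
step 19: <C=-1, E={v↦-1, y↦-1}, K=[mulR :: addL(-27)]>
step 20: <C=1, E={y↦-1}, K=[mulL(-1) :: addL(-27)]>
→ final value -28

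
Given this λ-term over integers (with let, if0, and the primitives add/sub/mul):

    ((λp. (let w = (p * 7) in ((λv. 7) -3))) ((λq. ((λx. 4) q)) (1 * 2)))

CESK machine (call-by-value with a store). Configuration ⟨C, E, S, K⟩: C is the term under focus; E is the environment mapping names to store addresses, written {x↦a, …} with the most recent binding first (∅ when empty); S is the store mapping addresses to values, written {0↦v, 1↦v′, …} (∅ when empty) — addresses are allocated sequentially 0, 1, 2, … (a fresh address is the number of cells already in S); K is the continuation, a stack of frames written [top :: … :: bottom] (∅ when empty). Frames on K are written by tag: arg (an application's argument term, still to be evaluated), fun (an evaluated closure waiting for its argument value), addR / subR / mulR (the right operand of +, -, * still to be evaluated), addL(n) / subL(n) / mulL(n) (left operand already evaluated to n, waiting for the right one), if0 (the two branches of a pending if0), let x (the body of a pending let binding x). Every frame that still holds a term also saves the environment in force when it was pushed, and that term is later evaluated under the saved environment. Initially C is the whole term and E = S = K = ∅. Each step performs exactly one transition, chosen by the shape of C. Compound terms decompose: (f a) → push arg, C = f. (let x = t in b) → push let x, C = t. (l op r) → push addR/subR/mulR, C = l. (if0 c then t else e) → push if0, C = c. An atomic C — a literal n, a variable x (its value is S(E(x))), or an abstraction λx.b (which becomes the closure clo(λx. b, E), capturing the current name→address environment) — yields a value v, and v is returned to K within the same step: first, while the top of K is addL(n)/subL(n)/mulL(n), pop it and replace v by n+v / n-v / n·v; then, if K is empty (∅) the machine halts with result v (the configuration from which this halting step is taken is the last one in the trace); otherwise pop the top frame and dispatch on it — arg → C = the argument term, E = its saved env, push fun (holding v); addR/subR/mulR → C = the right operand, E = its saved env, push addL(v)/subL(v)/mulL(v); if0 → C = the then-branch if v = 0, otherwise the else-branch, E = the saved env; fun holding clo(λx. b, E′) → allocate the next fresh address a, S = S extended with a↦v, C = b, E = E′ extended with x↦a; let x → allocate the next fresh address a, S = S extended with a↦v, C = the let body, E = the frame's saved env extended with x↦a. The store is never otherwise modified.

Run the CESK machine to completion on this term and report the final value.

Answer: 7

Execution trace:
t=0: ⟨C=((λp. (let w = (p * 7) in ((λv. 7) -3))) ((λq. ((λx. 4) q)) (1 * 2))); E=∅; S=∅; K=∅⟩
t=1: ⟨C=(λp. (let w = (p * 7) in ((λv. 7) -3))); E=∅; S=∅; K=[arg]⟩
t=2: ⟨C=((λq. ((λx. 4) q)) (1 * 2)); E=∅; S=∅; K=[fun]⟩
t=3: ⟨C=(λq. ((λx. 4) q)); E=∅; S=∅; K=[arg :: fun]⟩
t=4: ⟨C=(1 * 2); E=∅; S=∅; K=[fun :: fun]⟩
t=5: ⟨C=1; E=∅; S=∅; K=[mulR :: fun :: fun]⟩
t=6: ⟨C=2; E=∅; S=∅; K=[mulL(1) :: fun :: fun]⟩
t=7: ⟨C=((λx. 4) q); E={q↦0}; S={0↦2}; K=[fun]⟩
t=8: ⟨C=(λx. 4); E={q↦0}; S={0↦2}; K=[arg :: fun]⟩
t=9: ⟨C=q; E={q↦0}; S={0↦2}; K=[fun :: fun]⟩
t=10: ⟨C=4; E={x↦1, q↦0}; S={0↦2, 1↦2}; K=[fun]⟩
t=11: ⟨C=(let w = (p * 7) in ((λv. 7) -3)); E={p↦2}; S={0↦2, 1↦2, 2↦4}; K=∅⟩
t=12: ⟨C=(p * 7); E={p↦2}; S={0↦2, 1↦2, 2↦4}; K=[let w]⟩
t=13: ⟨C=p; E={p↦2}; S={0↦2, 1↦2, 2↦4}; K=[mulR :: let w]⟩
t=14: ⟨C=7; E={p↦2}; S={0↦2, 1↦2, 2↦4}; K=[mulL(4) :: let w]⟩
t=15: ⟨C=((λv. 7) -3); E={w↦3, p↦2}; S={0↦2, 1↦2, 2↦4, 3↦28}; K=∅⟩
t=16: ⟨C=(λv. 7); E={w↦3, p↦2}; S={0↦2, 1↦2, 2↦4, 3↦28}; K=[arg]⟩
t=17: ⟨C=-3; E={w↦3, p↦2}; S={0↦2, 1↦2, 2↦4, 3↦28}; K=[fun]⟩
t=18: ⟨C=7; E={v↦4, w↦3, p↦2}; S={0↦2, 1↦2, 2↦4, 3↦28, 4↦-3}; K=∅⟩
→ final value 7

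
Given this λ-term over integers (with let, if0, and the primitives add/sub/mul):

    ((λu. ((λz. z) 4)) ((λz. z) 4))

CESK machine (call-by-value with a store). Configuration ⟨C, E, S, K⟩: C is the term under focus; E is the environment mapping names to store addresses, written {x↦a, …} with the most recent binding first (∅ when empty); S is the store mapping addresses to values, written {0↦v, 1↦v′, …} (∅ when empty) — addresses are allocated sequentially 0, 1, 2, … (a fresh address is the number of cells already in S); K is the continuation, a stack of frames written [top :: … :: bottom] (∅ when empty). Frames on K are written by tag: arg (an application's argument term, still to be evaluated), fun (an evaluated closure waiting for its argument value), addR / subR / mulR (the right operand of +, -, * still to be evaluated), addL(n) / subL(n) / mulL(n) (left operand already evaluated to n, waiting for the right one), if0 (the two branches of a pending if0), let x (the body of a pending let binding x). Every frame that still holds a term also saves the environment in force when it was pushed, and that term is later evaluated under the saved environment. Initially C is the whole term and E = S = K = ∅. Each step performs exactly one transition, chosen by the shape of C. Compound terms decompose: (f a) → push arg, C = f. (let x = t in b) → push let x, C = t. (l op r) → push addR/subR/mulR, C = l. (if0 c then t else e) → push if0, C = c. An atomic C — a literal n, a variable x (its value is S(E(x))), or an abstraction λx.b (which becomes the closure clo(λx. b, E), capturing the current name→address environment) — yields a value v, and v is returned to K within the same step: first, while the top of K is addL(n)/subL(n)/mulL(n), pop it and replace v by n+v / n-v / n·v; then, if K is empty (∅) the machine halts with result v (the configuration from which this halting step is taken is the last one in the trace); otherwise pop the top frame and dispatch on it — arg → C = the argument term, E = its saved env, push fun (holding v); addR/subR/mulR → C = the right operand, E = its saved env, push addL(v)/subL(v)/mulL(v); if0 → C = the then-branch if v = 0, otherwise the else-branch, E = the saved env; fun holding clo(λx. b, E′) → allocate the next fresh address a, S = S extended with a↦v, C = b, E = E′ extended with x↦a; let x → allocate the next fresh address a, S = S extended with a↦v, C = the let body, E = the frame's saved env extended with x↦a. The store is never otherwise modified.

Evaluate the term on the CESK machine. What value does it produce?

Answer: 4

Machine steps:
step 0: [C=((λu. ((λz. z) 4)) ((λz. z) 4)) | E=∅ | S=∅ | K=∅]
step 1: [C=(λu. ((λz. z) 4)) | E=∅ | S=∅ | K=[arg]]
step 2: [C=((λz. z) 4) | E=∅ | S=∅ | K=[fun]]
step 3: [C=(λz. z) | E=∅ | S=∅ | K=[arg :: fun]]
step 4: [C=4 | E=∅ | S=∅ | K=[fun :: fun]]
step 5: [C=z | E={z↦0} | S={0↦4} | K=[fun]]
step 6: [C=((λz. z) 4) | E={u↦1} | S={0↦4, 1↦4} | K=∅]
step 7: [C=(λz. z) | E={u↦1} | S={0↦4, 1↦4} | K=[arg]]
step 8: [C=4 | E={u↦1} | S={0↦4, 1↦4} | K=[fun]]
step 9: [C=z | E={z↦2, u↦1} | S={0↦4, 1↦4, 2↦4} | K=∅]
→ final value 4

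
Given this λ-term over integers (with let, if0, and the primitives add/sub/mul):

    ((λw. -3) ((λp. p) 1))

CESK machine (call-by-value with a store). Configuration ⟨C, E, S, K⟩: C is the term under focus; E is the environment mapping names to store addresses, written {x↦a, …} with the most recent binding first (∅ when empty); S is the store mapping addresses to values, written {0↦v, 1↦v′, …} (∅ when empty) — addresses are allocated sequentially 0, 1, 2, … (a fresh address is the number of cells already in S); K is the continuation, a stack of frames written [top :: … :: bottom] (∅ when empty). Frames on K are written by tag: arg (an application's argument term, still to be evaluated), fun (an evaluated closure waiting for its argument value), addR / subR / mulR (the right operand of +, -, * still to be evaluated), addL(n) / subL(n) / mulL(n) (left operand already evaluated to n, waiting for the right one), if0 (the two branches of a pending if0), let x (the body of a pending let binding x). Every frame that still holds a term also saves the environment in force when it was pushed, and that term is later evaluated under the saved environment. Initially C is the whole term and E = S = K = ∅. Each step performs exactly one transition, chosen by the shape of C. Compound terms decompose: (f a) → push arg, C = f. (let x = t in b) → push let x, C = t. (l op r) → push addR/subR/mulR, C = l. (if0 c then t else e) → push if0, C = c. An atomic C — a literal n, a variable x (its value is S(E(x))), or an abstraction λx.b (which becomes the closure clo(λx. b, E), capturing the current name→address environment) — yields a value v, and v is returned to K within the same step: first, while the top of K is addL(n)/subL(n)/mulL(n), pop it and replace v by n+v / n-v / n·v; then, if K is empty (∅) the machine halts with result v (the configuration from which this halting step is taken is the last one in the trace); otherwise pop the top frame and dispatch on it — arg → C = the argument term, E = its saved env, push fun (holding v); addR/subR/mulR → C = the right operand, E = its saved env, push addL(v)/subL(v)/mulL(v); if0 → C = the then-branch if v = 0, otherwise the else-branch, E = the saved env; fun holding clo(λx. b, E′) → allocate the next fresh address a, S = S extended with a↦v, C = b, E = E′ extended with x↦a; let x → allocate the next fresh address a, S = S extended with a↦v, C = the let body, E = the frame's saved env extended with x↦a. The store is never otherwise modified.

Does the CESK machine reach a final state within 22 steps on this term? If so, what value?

Answer: -3

Machine steps:
0. [C=((λw. -3) ((λp. p) 1)) | E=∅ | S=∅ | K=∅]
1. [C=(λw. -3) | E=∅ | S=∅ | K=[arg]]
2. [C=((λp. p) 1) | E=∅ | S=∅ | K=[fun]]
3. [C=(λp. p) | E=∅ | S=∅ | K=[arg :: fun]]
4. [C=1 | E=∅ | S=∅ | K=[fun :: fun]]
5. [C=p | E={p↦0} | S={0↦1} | K=[fun]]
6. [C=-3 | E={w↦1} | S={0↦1, 1↦1} | K=∅]
→ final value -3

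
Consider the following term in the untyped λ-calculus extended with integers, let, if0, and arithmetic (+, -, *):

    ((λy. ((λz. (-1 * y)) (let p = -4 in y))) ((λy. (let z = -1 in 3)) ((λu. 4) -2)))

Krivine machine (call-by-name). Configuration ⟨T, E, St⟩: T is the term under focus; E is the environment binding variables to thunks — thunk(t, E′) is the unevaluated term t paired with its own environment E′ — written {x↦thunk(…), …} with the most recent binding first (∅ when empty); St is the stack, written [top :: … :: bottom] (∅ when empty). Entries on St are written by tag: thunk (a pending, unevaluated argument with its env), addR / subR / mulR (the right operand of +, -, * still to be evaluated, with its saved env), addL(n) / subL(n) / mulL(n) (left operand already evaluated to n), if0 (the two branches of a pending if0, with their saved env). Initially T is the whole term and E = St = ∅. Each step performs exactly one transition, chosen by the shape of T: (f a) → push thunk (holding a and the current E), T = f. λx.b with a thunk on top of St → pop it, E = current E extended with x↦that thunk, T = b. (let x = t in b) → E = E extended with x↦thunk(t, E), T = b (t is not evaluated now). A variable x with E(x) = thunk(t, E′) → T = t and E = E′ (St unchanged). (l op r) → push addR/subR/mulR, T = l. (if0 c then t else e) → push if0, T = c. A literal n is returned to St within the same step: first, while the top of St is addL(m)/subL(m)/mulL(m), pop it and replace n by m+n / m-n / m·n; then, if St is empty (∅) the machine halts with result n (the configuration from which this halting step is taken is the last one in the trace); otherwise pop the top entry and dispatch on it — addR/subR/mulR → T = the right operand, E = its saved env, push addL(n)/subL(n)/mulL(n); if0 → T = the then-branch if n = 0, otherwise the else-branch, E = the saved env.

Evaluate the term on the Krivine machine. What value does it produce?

Answer: -3

Execution trace:
[0] <T=((λy. ((λz. (-1 * y)) (let p = -4 in y))) ((λy. (let z = -1 in 3)) ((λu. 4) -2))), E=∅, St=∅>
[1] <T=(λy. ((λz. (-1 * y)) (let p = -4 in y))), E=∅, St=[thunk]>
[2] <T=((λz. (-1 * y)) (let p = -4 in y)), E={y↦thunk(((λy. (let z = -1 in 3)) ((λu. 4) -2)), ∅)}, St=∅>
[3] <T=(λz. (-1 * y)), E={y↦thunk(((λy. (let z = -1 in 3)) ((λu. 4) -2)), ∅)}, St=[thunk]>
[4] <T=(-1 * y), E={z↦thunk((let p = -4 in y), {y↦thunk(((λy. (let z = -1 in 3)) ((λu. 4) -2)), ∅)}), y↦thunk(((λy. (let z = -1 in 3)) ((λu. 4) -2)), ∅)}, St=∅>
[5] <T=-1, E={z↦thunk((let p = -4 in y), {y↦thunk(((λy. (let z = -1 in 3)) ((λu. 4) -2)), ∅)}), y↦thunk(((λy. (let z = -1 in 3)) ((λu. 4) -2)), ∅)}, St=[mulR]>
[6] <T=y, E={z↦thunk((let p = -4 in y), {y↦thunk(((λy. (let z = -1 in 3)) ((λu. 4) -2)), ∅)}), y↦thunk(((λy. (let z = -1 in 3)) ((λu. 4) -2)), ∅)}, St=[mulL(-1)]>
[7] <T=((λy. (let z = -1 in 3)) ((λu. 4) -2)), E=∅, St=[mulL(-1)]>
[8] <T=(λy. (let z = -1 in 3)), E=∅, St=[thunk :: mulL(-1)]>
[9] <T=(let z = -1 in 3), E={y↦thunk(((λu. 4) -2), ∅)}, St=[mulL(-1)]>
[10] <T=3, E={z↦thunk(-1, {y↦thunk(((λu. 4) -2), ∅)}), y↦thunk(((λu. 4) -2), ∅)}, St=[mulL(-1)]>
→ final value -3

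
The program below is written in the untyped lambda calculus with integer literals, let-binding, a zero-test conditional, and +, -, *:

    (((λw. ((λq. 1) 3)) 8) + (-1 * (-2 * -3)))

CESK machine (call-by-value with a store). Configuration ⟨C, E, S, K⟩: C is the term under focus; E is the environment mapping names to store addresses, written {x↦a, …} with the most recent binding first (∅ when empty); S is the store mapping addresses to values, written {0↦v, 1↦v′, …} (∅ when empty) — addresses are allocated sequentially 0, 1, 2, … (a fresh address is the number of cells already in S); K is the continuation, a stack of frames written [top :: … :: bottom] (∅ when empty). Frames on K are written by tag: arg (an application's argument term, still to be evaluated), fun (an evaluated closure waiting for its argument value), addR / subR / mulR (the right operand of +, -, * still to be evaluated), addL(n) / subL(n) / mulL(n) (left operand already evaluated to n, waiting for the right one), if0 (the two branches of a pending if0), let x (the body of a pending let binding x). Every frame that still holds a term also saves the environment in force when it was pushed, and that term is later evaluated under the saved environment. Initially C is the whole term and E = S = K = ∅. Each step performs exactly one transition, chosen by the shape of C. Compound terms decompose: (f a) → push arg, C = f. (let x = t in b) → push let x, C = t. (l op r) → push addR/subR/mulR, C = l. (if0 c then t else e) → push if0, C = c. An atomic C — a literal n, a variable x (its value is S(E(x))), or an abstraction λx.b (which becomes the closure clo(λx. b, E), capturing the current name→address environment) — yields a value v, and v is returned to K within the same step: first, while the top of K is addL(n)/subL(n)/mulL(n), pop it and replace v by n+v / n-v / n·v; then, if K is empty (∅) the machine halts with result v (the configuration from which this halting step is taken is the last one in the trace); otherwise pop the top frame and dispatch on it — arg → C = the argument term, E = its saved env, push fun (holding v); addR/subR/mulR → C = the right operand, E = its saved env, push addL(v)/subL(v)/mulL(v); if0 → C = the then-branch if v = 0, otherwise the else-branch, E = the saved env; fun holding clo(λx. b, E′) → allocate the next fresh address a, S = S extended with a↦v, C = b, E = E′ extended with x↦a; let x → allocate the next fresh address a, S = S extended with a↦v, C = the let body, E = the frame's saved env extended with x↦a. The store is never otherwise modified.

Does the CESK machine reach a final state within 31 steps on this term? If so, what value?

t=0: ⟨C=(((λw. ((λq. 1) 3)) 8) + (-1 * (-2 * -3))); E=∅; S=∅; K=∅⟩
t=1: ⟨C=((λw. ((λq. 1) 3)) 8); E=∅; S=∅; K=[addR]⟩
t=2: ⟨C=(λw. ((λq. 1) 3)); E=∅; S=∅; K=[arg :: addR]⟩
t=3: ⟨C=8; E=∅; S=∅; K=[fun :: addR]⟩
t=4: ⟨C=((λq. 1) 3); E={w↦0}; S={0↦8}; K=[addR]⟩
t=5: ⟨C=(λq. 1); E={w↦0}; S={0↦8}; K=[arg :: addR]⟩
t=6: ⟨C=3; E={w↦0}; S={0↦8}; K=[fun :: addR]⟩
t=7: ⟨C=1; E={q↦1, w↦0}; S={0↦8, 1↦3}; K=[addR]⟩
t=8: ⟨C=(-1 * (-2 * -3)); E=∅; S={0↦8, 1↦3}; K=[addL(1)]⟩
t=9: ⟨C=-1; E=∅; S={0↦8, 1↦3}; K=[mulR :: addL(1)]⟩
t=10: ⟨C=(-2 * -3); E=∅; S={0↦8, 1↦3}; K=[mulL(-1) :: addL(1)]⟩
t=11: ⟨C=-2; E=∅; S={0↦8, 1↦3}; K=[mulR :: mulL(-1) :: addL(1)]⟩
t=12: ⟨C=-3; E=∅; S={0↦8, 1↦3}; K=[mulL(-2) :: mulL(-1) :: addL(1)]⟩
→ final value -5

Answer: -5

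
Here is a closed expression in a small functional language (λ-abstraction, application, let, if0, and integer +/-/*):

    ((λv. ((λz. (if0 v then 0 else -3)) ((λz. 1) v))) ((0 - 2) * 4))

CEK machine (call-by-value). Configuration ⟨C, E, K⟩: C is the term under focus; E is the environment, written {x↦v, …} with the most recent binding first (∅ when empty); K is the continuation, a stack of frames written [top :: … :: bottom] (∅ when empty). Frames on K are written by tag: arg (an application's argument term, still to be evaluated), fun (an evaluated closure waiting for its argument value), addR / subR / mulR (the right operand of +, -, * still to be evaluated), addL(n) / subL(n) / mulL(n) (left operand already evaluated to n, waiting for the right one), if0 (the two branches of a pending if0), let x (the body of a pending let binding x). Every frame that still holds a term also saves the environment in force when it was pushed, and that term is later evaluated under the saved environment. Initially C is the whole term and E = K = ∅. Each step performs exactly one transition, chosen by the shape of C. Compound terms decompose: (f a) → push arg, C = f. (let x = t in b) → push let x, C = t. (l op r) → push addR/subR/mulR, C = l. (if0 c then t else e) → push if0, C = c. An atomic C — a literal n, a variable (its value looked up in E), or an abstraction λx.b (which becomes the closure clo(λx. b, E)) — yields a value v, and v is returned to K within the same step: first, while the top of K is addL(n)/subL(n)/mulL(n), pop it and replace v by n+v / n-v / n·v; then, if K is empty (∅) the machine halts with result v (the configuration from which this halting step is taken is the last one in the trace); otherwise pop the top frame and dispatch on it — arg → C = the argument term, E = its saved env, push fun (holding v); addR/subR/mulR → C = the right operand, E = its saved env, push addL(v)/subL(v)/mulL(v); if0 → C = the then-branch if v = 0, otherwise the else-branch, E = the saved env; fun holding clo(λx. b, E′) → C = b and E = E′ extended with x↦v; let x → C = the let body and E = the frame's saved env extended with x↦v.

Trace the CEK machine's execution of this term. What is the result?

Answer: -3

Derivation:
t=0: [C=((λv. ((λz. (if0 v then 0 else -3)) ((λz. 1) v))) ((0 - 2) * 4)) | E=∅ | K=∅]
t=1: [C=(λv. ((λz. (if0 v then 0 else -3)) ((λz. 1) v))) | E=∅ | K=[arg]]
t=2: [C=((0 - 2) * 4) | E=∅ | K=[fun]]
t=3: [C=(0 - 2) | E=∅ | K=[mulR :: fun]]
t=4: [C=0 | E=∅ | K=[subR :: mulR :: fun]]
t=5: [C=2 | E=∅ | K=[subL(0) :: mulR :: fun]]
t=6: [C=4 | E=∅ | K=[mulL(-2) :: fun]]
t=7: [C=((λz. (if0 v then 0 else -3)) ((λz. 1) v)) | E={v↦-8} | K=∅]
t=8: [C=(λz. (if0 v then 0 else -3)) | E={v↦-8} | K=[arg]]
t=9: [C=((λz. 1) v) | E={v↦-8} | K=[fun]]
t=10: [C=(λz. 1) | E={v↦-8} | K=[arg :: fun]]
t=11: [C=v | E={v↦-8} | K=[fun :: fun]]
t=12: [C=1 | E={z↦-8, v↦-8} | K=[fun]]
t=13: [C=(if0 v then 0 else -3) | E={z↦1, v↦-8} | K=∅]
t=14: [C=v | E={z↦1, v↦-8} | K=[if0]]
t=15: [C=-3 | E={z↦1, v↦-8} | K=∅]
→ final value -3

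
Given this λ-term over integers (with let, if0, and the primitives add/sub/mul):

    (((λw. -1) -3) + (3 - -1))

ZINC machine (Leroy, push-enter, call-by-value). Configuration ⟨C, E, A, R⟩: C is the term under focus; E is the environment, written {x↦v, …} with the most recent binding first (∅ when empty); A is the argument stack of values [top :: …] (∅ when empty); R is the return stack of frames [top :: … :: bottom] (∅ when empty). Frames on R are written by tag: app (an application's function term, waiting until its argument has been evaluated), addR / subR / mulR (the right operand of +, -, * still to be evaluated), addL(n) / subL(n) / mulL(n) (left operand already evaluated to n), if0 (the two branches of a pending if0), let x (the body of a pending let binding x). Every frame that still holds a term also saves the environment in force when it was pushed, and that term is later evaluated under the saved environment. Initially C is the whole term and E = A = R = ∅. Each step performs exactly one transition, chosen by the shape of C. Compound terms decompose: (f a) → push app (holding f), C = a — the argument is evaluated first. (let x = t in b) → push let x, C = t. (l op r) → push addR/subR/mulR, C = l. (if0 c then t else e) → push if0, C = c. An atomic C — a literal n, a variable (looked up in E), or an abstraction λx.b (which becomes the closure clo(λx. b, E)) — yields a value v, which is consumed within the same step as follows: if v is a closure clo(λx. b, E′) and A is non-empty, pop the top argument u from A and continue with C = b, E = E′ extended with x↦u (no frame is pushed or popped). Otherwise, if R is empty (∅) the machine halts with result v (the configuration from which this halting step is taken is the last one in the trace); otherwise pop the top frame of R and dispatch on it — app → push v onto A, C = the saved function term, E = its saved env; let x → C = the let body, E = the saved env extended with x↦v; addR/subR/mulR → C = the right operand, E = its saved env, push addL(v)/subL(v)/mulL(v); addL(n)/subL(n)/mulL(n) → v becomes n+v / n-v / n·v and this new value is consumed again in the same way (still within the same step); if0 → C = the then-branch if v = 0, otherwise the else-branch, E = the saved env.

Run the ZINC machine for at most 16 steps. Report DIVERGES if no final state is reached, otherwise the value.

Answer: 3

Derivation:
step 0: ⟨C=(((λw. -1) -3) + (3 - -1)); E=∅; A=∅; R=∅⟩
step 1: ⟨C=((λw. -1) -3); E=∅; A=∅; R=[addR]⟩
step 2: ⟨C=-3; E=∅; A=∅; R=[app :: addR]⟩
step 3: ⟨C=(λw. -1); E=∅; A=[-3]; R=[addR]⟩
step 4: ⟨C=-1; E={w↦-3}; A=∅; R=[addR]⟩
step 5: ⟨C=(3 - -1); E=∅; A=∅; R=[addL(-1)]⟩
step 6: ⟨C=3; E=∅; A=∅; R=[subR :: addL(-1)]⟩
step 7: ⟨C=-1; E=∅; A=∅; R=[subL(3) :: addL(-1)]⟩
→ final value 3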